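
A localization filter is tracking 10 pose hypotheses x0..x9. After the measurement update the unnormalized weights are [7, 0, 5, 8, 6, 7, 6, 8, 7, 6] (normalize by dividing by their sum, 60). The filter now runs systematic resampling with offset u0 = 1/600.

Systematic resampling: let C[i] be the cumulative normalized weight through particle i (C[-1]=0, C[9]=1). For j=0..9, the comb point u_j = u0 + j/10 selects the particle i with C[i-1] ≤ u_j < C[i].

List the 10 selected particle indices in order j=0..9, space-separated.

0 0 3 3 4 5 6 7 8 9

C = [7/60, 7/60, 1/5, 1/3, 13/30, 11/20, 13/20, 47/60, 9/10, 1]
j=0: u_0=1/600 ∈ [0, 7/60) → index 0
j=1: u_1=61/600 ∈ [0, 7/60) → index 0
j=2: u_2=121/600 ∈ [1/5, 1/3) → index 3
j=3: u_3=181/600 ∈ [1/5, 1/3) → index 3
j=4: u_4=241/600 ∈ [1/3, 13/30) → index 4
j=5: u_5=301/600 ∈ [13/30, 11/20) → index 5
j=6: u_6=361/600 ∈ [11/20, 13/20) → index 6
j=7: u_7=421/600 ∈ [13/20, 47/60) → index 7
j=8: u_8=481/600 ∈ [47/60, 9/10) → index 8
j=9: u_9=541/600 ∈ [9/10, 1) → index 9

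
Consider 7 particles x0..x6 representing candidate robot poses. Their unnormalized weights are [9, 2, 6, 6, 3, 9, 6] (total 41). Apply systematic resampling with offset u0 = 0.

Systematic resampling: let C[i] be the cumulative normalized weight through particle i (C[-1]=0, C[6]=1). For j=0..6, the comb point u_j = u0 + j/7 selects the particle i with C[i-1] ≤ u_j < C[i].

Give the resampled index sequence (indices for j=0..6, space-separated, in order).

0 0 2 3 4 5 6

C = [9/41, 11/41, 17/41, 23/41, 26/41, 35/41, 1]
j=0: u_0=0 ∈ [0, 9/41) → index 0
j=1: u_1=1/7 ∈ [0, 9/41) → index 0
j=2: u_2=2/7 ∈ [11/41, 17/41) → index 2
j=3: u_3=3/7 ∈ [17/41, 23/41) → index 3
j=4: u_4=4/7 ∈ [23/41, 26/41) → index 4
j=5: u_5=5/7 ∈ [26/41, 35/41) → index 5
j=6: u_6=6/7 ∈ [35/41, 1) → index 6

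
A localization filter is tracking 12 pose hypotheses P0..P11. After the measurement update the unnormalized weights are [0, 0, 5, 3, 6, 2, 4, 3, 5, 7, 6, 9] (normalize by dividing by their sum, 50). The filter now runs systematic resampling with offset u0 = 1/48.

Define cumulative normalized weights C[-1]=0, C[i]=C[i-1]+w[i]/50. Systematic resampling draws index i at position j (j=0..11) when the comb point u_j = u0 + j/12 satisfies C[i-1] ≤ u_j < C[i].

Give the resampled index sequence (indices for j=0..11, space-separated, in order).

2 3 4 4 6 7 8 9 9 10 11 11

C = [0, 0, 1/10, 4/25, 7/25, 8/25, 2/5, 23/50, 14/25, 7/10, 41/50, 1]
j=0: u_0=1/48 ∈ [0, 1/10) → index 2
j=1: u_1=5/48 ∈ [1/10, 4/25) → index 3
j=2: u_2=3/16 ∈ [4/25, 7/25) → index 4
j=3: u_3=13/48 ∈ [4/25, 7/25) → index 4
j=4: u_4=17/48 ∈ [8/25, 2/5) → index 6
j=5: u_5=7/16 ∈ [2/5, 23/50) → index 7
j=6: u_6=25/48 ∈ [23/50, 14/25) → index 8
j=7: u_7=29/48 ∈ [14/25, 7/10) → index 9
j=8: u_8=11/16 ∈ [14/25, 7/10) → index 9
j=9: u_9=37/48 ∈ [7/10, 41/50) → index 10
j=10: u_10=41/48 ∈ [41/50, 1) → index 11
j=11: u_11=15/16 ∈ [41/50, 1) → index 11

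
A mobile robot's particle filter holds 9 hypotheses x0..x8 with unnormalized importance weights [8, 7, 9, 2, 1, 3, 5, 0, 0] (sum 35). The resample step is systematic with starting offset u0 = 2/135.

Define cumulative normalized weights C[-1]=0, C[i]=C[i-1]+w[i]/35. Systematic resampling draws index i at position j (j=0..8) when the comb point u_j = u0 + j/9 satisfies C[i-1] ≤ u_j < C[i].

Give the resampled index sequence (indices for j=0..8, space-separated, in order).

0 0 1 1 2 2 2 5 6

C = [8/35, 3/7, 24/35, 26/35, 27/35, 6/7, 1, 1, 1]
j=0: u_0=2/135 ∈ [0, 8/35) → index 0
j=1: u_1=17/135 ∈ [0, 8/35) → index 0
j=2: u_2=32/135 ∈ [8/35, 3/7) → index 1
j=3: u_3=47/135 ∈ [8/35, 3/7) → index 1
j=4: u_4=62/135 ∈ [3/7, 24/35) → index 2
j=5: u_5=77/135 ∈ [3/7, 24/35) → index 2
j=6: u_6=92/135 ∈ [3/7, 24/35) → index 2
j=7: u_7=107/135 ∈ [27/35, 6/7) → index 5
j=8: u_8=122/135 ∈ [6/7, 1) → index 6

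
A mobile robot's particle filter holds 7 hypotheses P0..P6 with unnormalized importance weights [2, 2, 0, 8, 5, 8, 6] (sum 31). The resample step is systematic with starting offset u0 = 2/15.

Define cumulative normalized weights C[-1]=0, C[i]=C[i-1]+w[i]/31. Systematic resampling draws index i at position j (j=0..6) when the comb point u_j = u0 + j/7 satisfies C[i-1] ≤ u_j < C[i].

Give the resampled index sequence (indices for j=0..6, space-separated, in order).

3 3 4 5 5 6 6

C = [2/31, 4/31, 4/31, 12/31, 17/31, 25/31, 1]
j=0: u_0=2/15 ∈ [4/31, 12/31) → index 3
j=1: u_1=29/105 ∈ [4/31, 12/31) → index 3
j=2: u_2=44/105 ∈ [12/31, 17/31) → index 4
j=3: u_3=59/105 ∈ [17/31, 25/31) → index 5
j=4: u_4=74/105 ∈ [17/31, 25/31) → index 5
j=5: u_5=89/105 ∈ [25/31, 1) → index 6
j=6: u_6=104/105 ∈ [25/31, 1) → index 6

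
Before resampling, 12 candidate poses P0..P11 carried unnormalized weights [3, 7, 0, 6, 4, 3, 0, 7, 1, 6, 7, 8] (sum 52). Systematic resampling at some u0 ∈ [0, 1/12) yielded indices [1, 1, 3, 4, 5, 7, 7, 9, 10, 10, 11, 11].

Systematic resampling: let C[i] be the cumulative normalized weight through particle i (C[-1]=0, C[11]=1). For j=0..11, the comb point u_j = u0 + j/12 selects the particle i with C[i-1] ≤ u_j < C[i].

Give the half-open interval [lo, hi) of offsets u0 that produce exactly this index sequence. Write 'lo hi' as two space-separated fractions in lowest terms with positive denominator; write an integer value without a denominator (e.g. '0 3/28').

C = [3/52, 5/26, 5/26, 4/13, 5/13, 23/52, 23/52, 15/26, 31/52, 37/52, 11/13, 1]
j=0 picked index 1: u0 ∈ [3/52, 5/26)
j=1 picked index 1: u0 ∈ [-1/39, 17/156)
j=2 picked index 3: u0 ∈ [1/39, 11/78)
j=3 picked index 4: u0 ∈ [3/52, 7/52)
j=4 picked index 5: u0 ∈ [2/39, 17/156)
j=5 picked index 7: u0 ∈ [1/39, 25/156)
j=6 picked index 7: u0 ∈ [-3/52, 1/13)
j=7 picked index 9: u0 ∈ [1/78, 5/39)
j=8 picked index 10: u0 ∈ [7/156, 7/39)
j=9 picked index 10: u0 ∈ [-1/26, 5/52)
j=10 picked index 11: u0 ∈ [1/78, 1/6)
j=11 picked index 11: u0 ∈ [-11/156, 1/12)
intersection: [3/52, 1/13)

3/52 1/13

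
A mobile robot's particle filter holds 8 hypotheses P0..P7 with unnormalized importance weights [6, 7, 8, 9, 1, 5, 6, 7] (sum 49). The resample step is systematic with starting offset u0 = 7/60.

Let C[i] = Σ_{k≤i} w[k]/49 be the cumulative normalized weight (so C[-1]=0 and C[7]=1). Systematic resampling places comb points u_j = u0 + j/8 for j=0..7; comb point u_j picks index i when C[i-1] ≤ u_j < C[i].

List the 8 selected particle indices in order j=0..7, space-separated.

0 1 2 3 4 6 7 7

C = [6/49, 13/49, 3/7, 30/49, 31/49, 36/49, 6/7, 1]
j=0: u_0=7/60 ∈ [0, 6/49) → index 0
j=1: u_1=29/120 ∈ [6/49, 13/49) → index 1
j=2: u_2=11/30 ∈ [13/49, 3/7) → index 2
j=3: u_3=59/120 ∈ [3/7, 30/49) → index 3
j=4: u_4=37/60 ∈ [30/49, 31/49) → index 4
j=5: u_5=89/120 ∈ [36/49, 6/7) → index 6
j=6: u_6=13/15 ∈ [6/7, 1) → index 7
j=7: u_7=119/120 ∈ [6/7, 1) → index 7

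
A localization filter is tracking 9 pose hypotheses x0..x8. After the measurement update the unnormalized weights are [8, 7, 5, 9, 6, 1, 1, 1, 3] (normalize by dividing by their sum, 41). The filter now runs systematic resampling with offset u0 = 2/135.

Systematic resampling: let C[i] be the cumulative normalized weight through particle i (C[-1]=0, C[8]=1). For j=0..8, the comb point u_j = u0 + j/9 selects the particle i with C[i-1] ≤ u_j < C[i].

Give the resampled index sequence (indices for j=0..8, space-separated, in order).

0 0 1 1 2 3 3 4 7

C = [8/41, 15/41, 20/41, 29/41, 35/41, 36/41, 37/41, 38/41, 1]
j=0: u_0=2/135 ∈ [0, 8/41) → index 0
j=1: u_1=17/135 ∈ [0, 8/41) → index 0
j=2: u_2=32/135 ∈ [8/41, 15/41) → index 1
j=3: u_3=47/135 ∈ [8/41, 15/41) → index 1
j=4: u_4=62/135 ∈ [15/41, 20/41) → index 2
j=5: u_5=77/135 ∈ [20/41, 29/41) → index 3
j=6: u_6=92/135 ∈ [20/41, 29/41) → index 3
j=7: u_7=107/135 ∈ [29/41, 35/41) → index 4
j=8: u_8=122/135 ∈ [37/41, 38/41) → index 7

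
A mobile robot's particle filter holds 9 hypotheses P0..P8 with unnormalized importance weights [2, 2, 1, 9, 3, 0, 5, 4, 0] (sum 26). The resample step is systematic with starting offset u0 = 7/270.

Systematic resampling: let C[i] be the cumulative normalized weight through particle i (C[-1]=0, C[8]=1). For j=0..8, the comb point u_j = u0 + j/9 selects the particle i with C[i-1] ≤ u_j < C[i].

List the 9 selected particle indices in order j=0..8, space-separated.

0 1 3 3 3 4 6 6 7

C = [1/13, 2/13, 5/26, 7/13, 17/26, 17/26, 11/13, 1, 1]
j=0: u_0=7/270 ∈ [0, 1/13) → index 0
j=1: u_1=37/270 ∈ [1/13, 2/13) → index 1
j=2: u_2=67/270 ∈ [5/26, 7/13) → index 3
j=3: u_3=97/270 ∈ [5/26, 7/13) → index 3
j=4: u_4=127/270 ∈ [5/26, 7/13) → index 3
j=5: u_5=157/270 ∈ [7/13, 17/26) → index 4
j=6: u_6=187/270 ∈ [17/26, 11/13) → index 6
j=7: u_7=217/270 ∈ [17/26, 11/13) → index 6
j=8: u_8=247/270 ∈ [11/13, 1) → index 7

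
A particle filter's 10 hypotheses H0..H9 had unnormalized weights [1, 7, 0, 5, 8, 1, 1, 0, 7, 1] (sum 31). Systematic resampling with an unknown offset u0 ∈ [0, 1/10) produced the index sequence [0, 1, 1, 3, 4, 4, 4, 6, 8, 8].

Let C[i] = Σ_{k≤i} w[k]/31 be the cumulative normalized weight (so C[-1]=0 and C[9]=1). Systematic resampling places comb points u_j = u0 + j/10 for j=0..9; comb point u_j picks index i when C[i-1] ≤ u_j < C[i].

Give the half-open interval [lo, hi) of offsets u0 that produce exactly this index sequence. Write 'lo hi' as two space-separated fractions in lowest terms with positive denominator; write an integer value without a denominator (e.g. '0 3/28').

3/155 1/31

C = [1/31, 8/31, 8/31, 13/31, 21/31, 22/31, 23/31, 23/31, 30/31, 1]
j=0 picked index 0: u0 ∈ [0, 1/31)
j=1 picked index 1: u0 ∈ [-21/310, 49/310)
j=2 picked index 1: u0 ∈ [-26/155, 9/155)
j=3 picked index 3: u0 ∈ [-13/310, 37/310)
j=4 picked index 4: u0 ∈ [3/155, 43/155)
j=5 picked index 4: u0 ∈ [-5/62, 11/62)
j=6 picked index 4: u0 ∈ [-28/155, 12/155)
j=7 picked index 6: u0 ∈ [3/310, 13/310)
j=8 picked index 8: u0 ∈ [-9/155, 26/155)
j=9 picked index 8: u0 ∈ [-49/310, 21/310)
intersection: [3/155, 1/31)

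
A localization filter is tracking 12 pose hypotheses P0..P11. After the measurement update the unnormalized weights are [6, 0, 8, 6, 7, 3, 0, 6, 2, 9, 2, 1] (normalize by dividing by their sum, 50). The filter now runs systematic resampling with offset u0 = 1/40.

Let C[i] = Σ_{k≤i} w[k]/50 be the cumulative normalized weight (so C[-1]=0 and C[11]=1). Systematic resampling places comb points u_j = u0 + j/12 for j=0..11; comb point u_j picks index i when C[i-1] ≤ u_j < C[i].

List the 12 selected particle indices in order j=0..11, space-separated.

0 0 2 2 3 4 4 7 7 9 9 10

C = [3/25, 3/25, 7/25, 2/5, 27/50, 3/5, 3/5, 18/25, 19/25, 47/50, 49/50, 1]
j=0: u_0=1/40 ∈ [0, 3/25) → index 0
j=1: u_1=13/120 ∈ [0, 3/25) → index 0
j=2: u_2=23/120 ∈ [3/25, 7/25) → index 2
j=3: u_3=11/40 ∈ [3/25, 7/25) → index 2
j=4: u_4=43/120 ∈ [7/25, 2/5) → index 3
j=5: u_5=53/120 ∈ [2/5, 27/50) → index 4
j=6: u_6=21/40 ∈ [2/5, 27/50) → index 4
j=7: u_7=73/120 ∈ [3/5, 18/25) → index 7
j=8: u_8=83/120 ∈ [3/5, 18/25) → index 7
j=9: u_9=31/40 ∈ [19/25, 47/50) → index 9
j=10: u_10=103/120 ∈ [19/25, 47/50) → index 9
j=11: u_11=113/120 ∈ [47/50, 49/50) → index 10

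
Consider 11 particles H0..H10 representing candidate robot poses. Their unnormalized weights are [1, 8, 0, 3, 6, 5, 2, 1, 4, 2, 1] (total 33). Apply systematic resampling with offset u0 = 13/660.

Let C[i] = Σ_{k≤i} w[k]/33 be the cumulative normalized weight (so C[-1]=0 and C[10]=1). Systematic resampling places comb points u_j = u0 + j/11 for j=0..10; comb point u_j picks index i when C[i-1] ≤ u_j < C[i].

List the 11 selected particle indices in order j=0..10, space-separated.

0 1 1 3 4 4 5 5 6 8 9

C = [1/33, 3/11, 3/11, 4/11, 6/11, 23/33, 25/33, 26/33, 10/11, 32/33, 1]
j=0: u_0=13/660 ∈ [0, 1/33) → index 0
j=1: u_1=73/660 ∈ [1/33, 3/11) → index 1
j=2: u_2=133/660 ∈ [1/33, 3/11) → index 1
j=3: u_3=193/660 ∈ [3/11, 4/11) → index 3
j=4: u_4=23/60 ∈ [4/11, 6/11) → index 4
j=5: u_5=313/660 ∈ [4/11, 6/11) → index 4
j=6: u_6=373/660 ∈ [6/11, 23/33) → index 5
j=7: u_7=433/660 ∈ [6/11, 23/33) → index 5
j=8: u_8=493/660 ∈ [23/33, 25/33) → index 6
j=9: u_9=553/660 ∈ [26/33, 10/11) → index 8
j=10: u_10=613/660 ∈ [10/11, 32/33) → index 9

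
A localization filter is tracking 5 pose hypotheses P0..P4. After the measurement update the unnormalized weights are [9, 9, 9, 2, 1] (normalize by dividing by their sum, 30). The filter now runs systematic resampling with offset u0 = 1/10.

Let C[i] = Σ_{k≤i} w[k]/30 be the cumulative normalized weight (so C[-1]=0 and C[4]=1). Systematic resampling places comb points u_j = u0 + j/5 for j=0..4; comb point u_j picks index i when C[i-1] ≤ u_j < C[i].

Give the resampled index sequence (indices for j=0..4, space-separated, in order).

C = [3/10, 3/5, 9/10, 29/30, 1]
j=0: u_0=1/10 ∈ [0, 3/10) → index 0
j=1: u_1=3/10 ∈ [3/10, 3/5) → index 1
j=2: u_2=1/2 ∈ [3/10, 3/5) → index 1
j=3: u_3=7/10 ∈ [3/5, 9/10) → index 2
j=4: u_4=9/10 ∈ [9/10, 29/30) → index 3

0 1 1 2 3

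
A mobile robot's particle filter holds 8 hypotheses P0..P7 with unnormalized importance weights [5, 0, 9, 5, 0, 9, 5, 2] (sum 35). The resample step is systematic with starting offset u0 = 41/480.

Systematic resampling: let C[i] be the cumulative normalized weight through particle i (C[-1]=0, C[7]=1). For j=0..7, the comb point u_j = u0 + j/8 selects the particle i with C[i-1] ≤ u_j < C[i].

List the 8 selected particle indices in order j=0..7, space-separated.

C = [1/7, 1/7, 2/5, 19/35, 19/35, 4/5, 33/35, 1]
j=0: u_0=41/480 ∈ [0, 1/7) → index 0
j=1: u_1=101/480 ∈ [1/7, 2/5) → index 2
j=2: u_2=161/480 ∈ [1/7, 2/5) → index 2
j=3: u_3=221/480 ∈ [2/5, 19/35) → index 3
j=4: u_4=281/480 ∈ [19/35, 4/5) → index 5
j=5: u_5=341/480 ∈ [19/35, 4/5) → index 5
j=6: u_6=401/480 ∈ [4/5, 33/35) → index 6
j=7: u_7=461/480 ∈ [33/35, 1) → index 7

0 2 2 3 5 5 6 7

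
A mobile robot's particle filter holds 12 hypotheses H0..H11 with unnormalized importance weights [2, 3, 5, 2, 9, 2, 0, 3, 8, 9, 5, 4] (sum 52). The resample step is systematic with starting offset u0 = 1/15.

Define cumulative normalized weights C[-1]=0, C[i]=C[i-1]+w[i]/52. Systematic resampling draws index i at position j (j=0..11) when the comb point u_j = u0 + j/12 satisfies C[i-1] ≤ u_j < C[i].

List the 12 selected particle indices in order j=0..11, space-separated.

1 2 4 4 4 7 8 8 9 9 10 11

C = [1/26, 5/52, 5/26, 3/13, 21/52, 23/52, 23/52, 1/2, 17/26, 43/52, 12/13, 1]
j=0: u_0=1/15 ∈ [1/26, 5/52) → index 1
j=1: u_1=3/20 ∈ [5/52, 5/26) → index 2
j=2: u_2=7/30 ∈ [3/13, 21/52) → index 4
j=3: u_3=19/60 ∈ [3/13, 21/52) → index 4
j=4: u_4=2/5 ∈ [3/13, 21/52) → index 4
j=5: u_5=29/60 ∈ [23/52, 1/2) → index 7
j=6: u_6=17/30 ∈ [1/2, 17/26) → index 8
j=7: u_7=13/20 ∈ [1/2, 17/26) → index 8
j=8: u_8=11/15 ∈ [17/26, 43/52) → index 9
j=9: u_9=49/60 ∈ [17/26, 43/52) → index 9
j=10: u_10=9/10 ∈ [43/52, 12/13) → index 10
j=11: u_11=59/60 ∈ [12/13, 1) → index 11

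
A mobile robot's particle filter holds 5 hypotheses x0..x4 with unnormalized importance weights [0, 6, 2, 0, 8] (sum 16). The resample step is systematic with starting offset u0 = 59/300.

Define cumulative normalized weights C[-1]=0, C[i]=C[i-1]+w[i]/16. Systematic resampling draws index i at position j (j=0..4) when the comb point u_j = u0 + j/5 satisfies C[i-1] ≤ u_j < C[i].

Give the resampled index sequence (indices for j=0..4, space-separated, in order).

C = [0, 3/8, 1/2, 1/2, 1]
j=0: u_0=59/300 ∈ [0, 3/8) → index 1
j=1: u_1=119/300 ∈ [3/8, 1/2) → index 2
j=2: u_2=179/300 ∈ [1/2, 1) → index 4
j=3: u_3=239/300 ∈ [1/2, 1) → index 4
j=4: u_4=299/300 ∈ [1/2, 1) → index 4

1 2 4 4 4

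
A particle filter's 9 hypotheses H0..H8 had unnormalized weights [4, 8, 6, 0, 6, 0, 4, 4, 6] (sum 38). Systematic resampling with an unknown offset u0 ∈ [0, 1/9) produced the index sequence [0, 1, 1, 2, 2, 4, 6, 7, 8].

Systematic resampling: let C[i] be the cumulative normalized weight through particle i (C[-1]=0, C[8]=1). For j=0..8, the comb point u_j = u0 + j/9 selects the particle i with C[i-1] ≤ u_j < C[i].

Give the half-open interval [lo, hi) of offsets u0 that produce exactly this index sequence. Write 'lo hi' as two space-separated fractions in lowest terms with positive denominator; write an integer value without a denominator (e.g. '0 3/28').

0 5/171

C = [2/19, 6/19, 9/19, 9/19, 12/19, 12/19, 14/19, 16/19, 1]
j=0 picked index 0: u0 ∈ [0, 2/19)
j=1 picked index 1: u0 ∈ [-1/171, 35/171)
j=2 picked index 1: u0 ∈ [-20/171, 16/171)
j=3 picked index 2: u0 ∈ [-1/57, 8/57)
j=4 picked index 2: u0 ∈ [-22/171, 5/171)
j=5 picked index 4: u0 ∈ [-14/171, 13/171)
j=6 picked index 6: u0 ∈ [-2/57, 4/57)
j=7 picked index 7: u0 ∈ [-7/171, 11/171)
j=8 picked index 8: u0 ∈ [-8/171, 1/9)
intersection: [0, 5/171)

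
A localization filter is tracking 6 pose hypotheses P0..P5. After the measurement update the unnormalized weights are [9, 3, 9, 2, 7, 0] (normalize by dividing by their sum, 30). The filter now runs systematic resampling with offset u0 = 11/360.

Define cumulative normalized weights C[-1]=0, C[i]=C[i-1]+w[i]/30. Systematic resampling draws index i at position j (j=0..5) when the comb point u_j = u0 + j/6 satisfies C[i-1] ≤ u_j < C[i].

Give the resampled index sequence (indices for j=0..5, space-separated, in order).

C = [3/10, 2/5, 7/10, 23/30, 1, 1]
j=0: u_0=11/360 ∈ [0, 3/10) → index 0
j=1: u_1=71/360 ∈ [0, 3/10) → index 0
j=2: u_2=131/360 ∈ [3/10, 2/5) → index 1
j=3: u_3=191/360 ∈ [2/5, 7/10) → index 2
j=4: u_4=251/360 ∈ [2/5, 7/10) → index 2
j=5: u_5=311/360 ∈ [23/30, 1) → index 4

0 0 1 2 2 4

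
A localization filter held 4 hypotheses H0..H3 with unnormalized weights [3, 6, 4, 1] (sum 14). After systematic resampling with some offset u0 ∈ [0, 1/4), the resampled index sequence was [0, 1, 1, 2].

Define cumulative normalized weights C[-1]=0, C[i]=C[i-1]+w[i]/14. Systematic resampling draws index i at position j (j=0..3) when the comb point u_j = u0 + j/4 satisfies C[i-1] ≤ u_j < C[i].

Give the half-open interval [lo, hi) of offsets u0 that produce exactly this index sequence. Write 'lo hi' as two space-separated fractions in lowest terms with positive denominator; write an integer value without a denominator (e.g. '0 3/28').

0 1/7

C = [3/14, 9/14, 13/14, 1]
j=0 picked index 0: u0 ∈ [0, 3/14)
j=1 picked index 1: u0 ∈ [-1/28, 11/28)
j=2 picked index 1: u0 ∈ [-2/7, 1/7)
j=3 picked index 2: u0 ∈ [-3/28, 5/28)
intersection: [0, 1/7)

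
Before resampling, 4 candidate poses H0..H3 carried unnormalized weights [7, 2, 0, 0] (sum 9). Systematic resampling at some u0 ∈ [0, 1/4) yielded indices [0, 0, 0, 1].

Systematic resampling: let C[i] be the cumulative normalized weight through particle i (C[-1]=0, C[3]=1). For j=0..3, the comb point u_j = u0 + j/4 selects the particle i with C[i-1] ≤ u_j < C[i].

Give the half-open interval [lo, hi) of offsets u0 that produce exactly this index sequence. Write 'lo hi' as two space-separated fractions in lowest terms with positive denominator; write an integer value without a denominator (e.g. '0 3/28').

C = [7/9, 1, 1, 1]
j=0 picked index 0: u0 ∈ [0, 7/9)
j=1 picked index 0: u0 ∈ [-1/4, 19/36)
j=2 picked index 0: u0 ∈ [-1/2, 5/18)
j=3 picked index 1: u0 ∈ [1/36, 1/4)
intersection: [1/36, 1/4)

1/36 1/4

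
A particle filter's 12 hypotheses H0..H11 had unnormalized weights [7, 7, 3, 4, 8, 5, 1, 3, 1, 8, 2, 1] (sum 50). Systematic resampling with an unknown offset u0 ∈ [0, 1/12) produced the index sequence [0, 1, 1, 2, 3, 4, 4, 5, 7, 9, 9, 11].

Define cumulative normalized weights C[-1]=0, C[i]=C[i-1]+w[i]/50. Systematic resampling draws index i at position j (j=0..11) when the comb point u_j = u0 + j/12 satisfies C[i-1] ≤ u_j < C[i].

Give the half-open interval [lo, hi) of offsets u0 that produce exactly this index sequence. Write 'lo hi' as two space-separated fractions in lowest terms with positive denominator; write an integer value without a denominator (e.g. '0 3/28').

19/300 2/25

C = [7/50, 7/25, 17/50, 21/50, 29/50, 17/25, 7/10, 19/25, 39/50, 47/50, 49/50, 1]
j=0 picked index 0: u0 ∈ [0, 7/50)
j=1 picked index 1: u0 ∈ [17/300, 59/300)
j=2 picked index 1: u0 ∈ [-2/75, 17/150)
j=3 picked index 2: u0 ∈ [3/100, 9/100)
j=4 picked index 3: u0 ∈ [1/150, 13/150)
j=5 picked index 4: u0 ∈ [1/300, 49/300)
j=6 picked index 4: u0 ∈ [-2/25, 2/25)
j=7 picked index 5: u0 ∈ [-1/300, 29/300)
j=8 picked index 7: u0 ∈ [1/30, 7/75)
j=9 picked index 9: u0 ∈ [3/100, 19/100)
j=10 picked index 9: u0 ∈ [-4/75, 8/75)
j=11 picked index 11: u0 ∈ [19/300, 1/12)
intersection: [19/300, 2/25)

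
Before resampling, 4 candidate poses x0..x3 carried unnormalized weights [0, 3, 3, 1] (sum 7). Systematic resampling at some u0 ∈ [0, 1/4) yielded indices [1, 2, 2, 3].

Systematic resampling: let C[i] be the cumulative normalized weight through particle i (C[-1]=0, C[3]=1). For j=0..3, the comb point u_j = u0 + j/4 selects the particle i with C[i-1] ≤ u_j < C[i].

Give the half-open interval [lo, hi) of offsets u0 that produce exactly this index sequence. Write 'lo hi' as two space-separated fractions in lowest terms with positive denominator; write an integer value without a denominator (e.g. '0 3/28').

C = [0, 3/7, 6/7, 1]
j=0 picked index 1: u0 ∈ [0, 3/7)
j=1 picked index 2: u0 ∈ [5/28, 17/28)
j=2 picked index 2: u0 ∈ [-1/14, 5/14)
j=3 picked index 3: u0 ∈ [3/28, 1/4)
intersection: [5/28, 1/4)

5/28 1/4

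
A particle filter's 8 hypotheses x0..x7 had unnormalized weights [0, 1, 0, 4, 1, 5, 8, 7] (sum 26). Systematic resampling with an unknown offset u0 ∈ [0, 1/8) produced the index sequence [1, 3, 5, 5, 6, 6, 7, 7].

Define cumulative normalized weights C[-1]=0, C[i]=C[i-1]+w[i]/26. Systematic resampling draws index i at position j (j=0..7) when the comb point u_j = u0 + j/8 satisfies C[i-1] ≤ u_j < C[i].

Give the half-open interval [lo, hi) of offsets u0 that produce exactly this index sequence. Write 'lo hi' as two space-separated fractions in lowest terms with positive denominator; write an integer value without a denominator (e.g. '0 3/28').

C = [0, 1/26, 1/26, 5/26, 3/13, 11/26, 19/26, 1]
j=0 picked index 1: u0 ∈ [0, 1/26)
j=1 picked index 3: u0 ∈ [-9/104, 7/104)
j=2 picked index 5: u0 ∈ [-1/52, 9/52)
j=3 picked index 5: u0 ∈ [-15/104, 5/104)
j=4 picked index 6: u0 ∈ [-1/13, 3/13)
j=5 picked index 6: u0 ∈ [-21/104, 11/104)
j=6 picked index 7: u0 ∈ [-1/52, 1/4)
j=7 picked index 7: u0 ∈ [-15/104, 1/8)
intersection: [0, 1/26)

0 1/26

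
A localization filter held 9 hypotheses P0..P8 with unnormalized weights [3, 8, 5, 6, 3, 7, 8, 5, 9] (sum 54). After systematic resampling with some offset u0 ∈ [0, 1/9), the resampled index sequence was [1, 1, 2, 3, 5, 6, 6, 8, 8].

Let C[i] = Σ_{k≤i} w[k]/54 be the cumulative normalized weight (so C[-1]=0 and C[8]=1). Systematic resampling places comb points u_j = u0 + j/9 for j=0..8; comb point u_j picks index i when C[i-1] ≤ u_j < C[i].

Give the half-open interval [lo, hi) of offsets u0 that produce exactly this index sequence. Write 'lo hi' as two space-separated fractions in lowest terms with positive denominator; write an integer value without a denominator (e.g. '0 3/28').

1/18 2/27

C = [1/18, 11/54, 8/27, 11/27, 25/54, 16/27, 20/27, 5/6, 1]
j=0 picked index 1: u0 ∈ [1/18, 11/54)
j=1 picked index 1: u0 ∈ [-1/18, 5/54)
j=2 picked index 2: u0 ∈ [-1/54, 2/27)
j=3 picked index 3: u0 ∈ [-1/27, 2/27)
j=4 picked index 5: u0 ∈ [1/54, 4/27)
j=5 picked index 6: u0 ∈ [1/27, 5/27)
j=6 picked index 6: u0 ∈ [-2/27, 2/27)
j=7 picked index 8: u0 ∈ [1/18, 2/9)
j=8 picked index 8: u0 ∈ [-1/18, 1/9)
intersection: [1/18, 2/27)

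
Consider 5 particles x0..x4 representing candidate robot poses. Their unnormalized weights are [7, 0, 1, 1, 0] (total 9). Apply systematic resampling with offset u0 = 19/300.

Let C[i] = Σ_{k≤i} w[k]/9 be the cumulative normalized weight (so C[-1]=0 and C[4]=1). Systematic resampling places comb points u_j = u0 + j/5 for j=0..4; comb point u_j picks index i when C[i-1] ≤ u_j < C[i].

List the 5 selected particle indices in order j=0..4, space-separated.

0 0 0 0 2

C = [7/9, 7/9, 8/9, 1, 1]
j=0: u_0=19/300 ∈ [0, 7/9) → index 0
j=1: u_1=79/300 ∈ [0, 7/9) → index 0
j=2: u_2=139/300 ∈ [0, 7/9) → index 0
j=3: u_3=199/300 ∈ [0, 7/9) → index 0
j=4: u_4=259/300 ∈ [7/9, 8/9) → index 2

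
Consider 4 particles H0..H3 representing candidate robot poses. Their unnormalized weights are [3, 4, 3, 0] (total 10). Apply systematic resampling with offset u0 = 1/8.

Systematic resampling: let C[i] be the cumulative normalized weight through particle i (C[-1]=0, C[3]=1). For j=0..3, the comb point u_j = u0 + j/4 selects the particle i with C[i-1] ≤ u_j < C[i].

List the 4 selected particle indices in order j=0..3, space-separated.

0 1 1 2

C = [3/10, 7/10, 1, 1]
j=0: u_0=1/8 ∈ [0, 3/10) → index 0
j=1: u_1=3/8 ∈ [3/10, 7/10) → index 1
j=2: u_2=5/8 ∈ [3/10, 7/10) → index 1
j=3: u_3=7/8 ∈ [7/10, 1) → index 2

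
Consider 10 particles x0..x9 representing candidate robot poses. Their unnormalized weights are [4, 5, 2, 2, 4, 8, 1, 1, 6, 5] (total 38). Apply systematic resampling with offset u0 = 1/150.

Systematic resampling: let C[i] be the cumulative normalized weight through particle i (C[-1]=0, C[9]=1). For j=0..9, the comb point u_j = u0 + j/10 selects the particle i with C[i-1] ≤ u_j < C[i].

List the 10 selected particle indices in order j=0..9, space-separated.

C = [2/19, 9/38, 11/38, 13/38, 17/38, 25/38, 13/19, 27/38, 33/38, 1]
j=0: u_0=1/150 ∈ [0, 2/19) → index 0
j=1: u_1=8/75 ∈ [2/19, 9/38) → index 1
j=2: u_2=31/150 ∈ [2/19, 9/38) → index 1
j=3: u_3=23/75 ∈ [11/38, 13/38) → index 3
j=4: u_4=61/150 ∈ [13/38, 17/38) → index 4
j=5: u_5=38/75 ∈ [17/38, 25/38) → index 5
j=6: u_6=91/150 ∈ [17/38, 25/38) → index 5
j=7: u_7=53/75 ∈ [13/19, 27/38) → index 7
j=8: u_8=121/150 ∈ [27/38, 33/38) → index 8
j=9: u_9=68/75 ∈ [33/38, 1) → index 9

0 1 1 3 4 5 5 7 8 9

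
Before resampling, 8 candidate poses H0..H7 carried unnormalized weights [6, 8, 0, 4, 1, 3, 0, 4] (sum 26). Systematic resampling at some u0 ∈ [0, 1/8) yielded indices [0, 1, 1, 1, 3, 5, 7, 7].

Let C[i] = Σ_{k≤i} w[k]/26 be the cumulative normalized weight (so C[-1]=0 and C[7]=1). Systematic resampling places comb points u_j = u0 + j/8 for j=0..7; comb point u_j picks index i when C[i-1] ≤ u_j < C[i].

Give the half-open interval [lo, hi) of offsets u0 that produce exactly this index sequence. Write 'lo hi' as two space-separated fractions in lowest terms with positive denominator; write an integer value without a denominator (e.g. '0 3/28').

11/104 1/8

C = [3/13, 7/13, 7/13, 9/13, 19/26, 11/13, 11/13, 1]
j=0 picked index 0: u0 ∈ [0, 3/13)
j=1 picked index 1: u0 ∈ [11/104, 43/104)
j=2 picked index 1: u0 ∈ [-1/52, 15/52)
j=3 picked index 1: u0 ∈ [-15/104, 17/104)
j=4 picked index 3: u0 ∈ [1/26, 5/26)
j=5 picked index 5: u0 ∈ [11/104, 23/104)
j=6 picked index 7: u0 ∈ [5/52, 1/4)
j=7 picked index 7: u0 ∈ [-3/104, 1/8)
intersection: [11/104, 1/8)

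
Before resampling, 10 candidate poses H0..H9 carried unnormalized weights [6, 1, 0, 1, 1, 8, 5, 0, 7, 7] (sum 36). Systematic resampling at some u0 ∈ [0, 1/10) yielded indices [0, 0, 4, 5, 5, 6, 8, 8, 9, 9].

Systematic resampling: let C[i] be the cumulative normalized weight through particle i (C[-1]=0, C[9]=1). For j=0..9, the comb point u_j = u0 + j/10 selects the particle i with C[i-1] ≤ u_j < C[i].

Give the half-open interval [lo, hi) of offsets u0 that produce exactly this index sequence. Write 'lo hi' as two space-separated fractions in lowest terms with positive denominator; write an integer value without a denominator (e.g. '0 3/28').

C = [1/6, 7/36, 7/36, 2/9, 1/4, 17/36, 11/18, 11/18, 29/36, 1]
j=0 picked index 0: u0 ∈ [0, 1/6)
j=1 picked index 0: u0 ∈ [-1/10, 1/15)
j=2 picked index 4: u0 ∈ [1/45, 1/20)
j=3 picked index 5: u0 ∈ [-1/20, 31/180)
j=4 picked index 5: u0 ∈ [-3/20, 13/180)
j=5 picked index 6: u0 ∈ [-1/36, 1/9)
j=6 picked index 8: u0 ∈ [1/90, 37/180)
j=7 picked index 8: u0 ∈ [-4/45, 19/180)
j=8 picked index 9: u0 ∈ [1/180, 1/5)
j=9 picked index 9: u0 ∈ [-17/180, 1/10)
intersection: [1/45, 1/20)

1/45 1/20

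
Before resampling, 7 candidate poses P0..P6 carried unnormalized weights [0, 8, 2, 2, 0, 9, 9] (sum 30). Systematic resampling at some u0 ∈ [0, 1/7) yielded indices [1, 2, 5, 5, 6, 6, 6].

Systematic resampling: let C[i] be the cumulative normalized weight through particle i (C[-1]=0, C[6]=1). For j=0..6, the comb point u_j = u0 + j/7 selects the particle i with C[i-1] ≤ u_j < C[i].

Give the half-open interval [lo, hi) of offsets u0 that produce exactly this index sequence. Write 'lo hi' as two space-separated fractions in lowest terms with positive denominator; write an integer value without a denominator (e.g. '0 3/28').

C = [0, 4/15, 1/3, 2/5, 2/5, 7/10, 1]
j=0 picked index 1: u0 ∈ [0, 4/15)
j=1 picked index 2: u0 ∈ [13/105, 4/21)
j=2 picked index 5: u0 ∈ [4/35, 29/70)
j=3 picked index 5: u0 ∈ [-1/35, 19/70)
j=4 picked index 6: u0 ∈ [9/70, 3/7)
j=5 picked index 6: u0 ∈ [-1/70, 2/7)
j=6 picked index 6: u0 ∈ [-11/70, 1/7)
intersection: [9/70, 1/7)

9/70 1/7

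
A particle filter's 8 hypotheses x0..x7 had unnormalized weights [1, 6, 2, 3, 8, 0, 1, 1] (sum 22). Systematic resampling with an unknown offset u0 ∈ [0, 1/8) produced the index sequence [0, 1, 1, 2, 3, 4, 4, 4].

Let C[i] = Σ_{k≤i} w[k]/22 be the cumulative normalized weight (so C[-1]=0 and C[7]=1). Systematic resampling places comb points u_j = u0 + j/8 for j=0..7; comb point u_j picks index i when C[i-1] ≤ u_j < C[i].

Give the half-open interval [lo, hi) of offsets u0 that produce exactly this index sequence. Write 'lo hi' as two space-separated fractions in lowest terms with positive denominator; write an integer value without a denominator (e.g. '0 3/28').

C = [1/22, 7/22, 9/22, 6/11, 10/11, 10/11, 21/22, 1]
j=0 picked index 0: u0 ∈ [0, 1/22)
j=1 picked index 1: u0 ∈ [-7/88, 17/88)
j=2 picked index 1: u0 ∈ [-9/44, 3/44)
j=3 picked index 2: u0 ∈ [-5/88, 3/88)
j=4 picked index 3: u0 ∈ [-1/11, 1/22)
j=5 picked index 4: u0 ∈ [-7/88, 25/88)
j=6 picked index 4: u0 ∈ [-9/44, 7/44)
j=7 picked index 4: u0 ∈ [-29/88, 3/88)
intersection: [0, 3/88)

0 3/88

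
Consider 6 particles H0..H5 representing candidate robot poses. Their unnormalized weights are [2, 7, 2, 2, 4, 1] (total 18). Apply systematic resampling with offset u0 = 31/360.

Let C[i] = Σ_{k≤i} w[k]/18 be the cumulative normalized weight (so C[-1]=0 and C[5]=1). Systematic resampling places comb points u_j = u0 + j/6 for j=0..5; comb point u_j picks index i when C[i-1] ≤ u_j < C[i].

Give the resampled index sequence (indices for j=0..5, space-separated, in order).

0 1 1 2 4 4

C = [1/9, 1/2, 11/18, 13/18, 17/18, 1]
j=0: u_0=31/360 ∈ [0, 1/9) → index 0
j=1: u_1=91/360 ∈ [1/9, 1/2) → index 1
j=2: u_2=151/360 ∈ [1/9, 1/2) → index 1
j=3: u_3=211/360 ∈ [1/2, 11/18) → index 2
j=4: u_4=271/360 ∈ [13/18, 17/18) → index 4
j=5: u_5=331/360 ∈ [13/18, 17/18) → index 4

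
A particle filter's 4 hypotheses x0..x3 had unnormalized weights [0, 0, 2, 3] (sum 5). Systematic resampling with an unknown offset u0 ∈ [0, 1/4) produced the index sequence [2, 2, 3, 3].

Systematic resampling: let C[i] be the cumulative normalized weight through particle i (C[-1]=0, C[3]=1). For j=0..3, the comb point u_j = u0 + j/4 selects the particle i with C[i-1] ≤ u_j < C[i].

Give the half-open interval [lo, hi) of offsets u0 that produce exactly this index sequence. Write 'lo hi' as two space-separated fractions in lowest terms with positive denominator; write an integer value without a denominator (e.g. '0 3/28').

0 3/20

C = [0, 0, 2/5, 1]
j=0 picked index 2: u0 ∈ [0, 2/5)
j=1 picked index 2: u0 ∈ [-1/4, 3/20)
j=2 picked index 3: u0 ∈ [-1/10, 1/2)
j=3 picked index 3: u0 ∈ [-7/20, 1/4)
intersection: [0, 3/20)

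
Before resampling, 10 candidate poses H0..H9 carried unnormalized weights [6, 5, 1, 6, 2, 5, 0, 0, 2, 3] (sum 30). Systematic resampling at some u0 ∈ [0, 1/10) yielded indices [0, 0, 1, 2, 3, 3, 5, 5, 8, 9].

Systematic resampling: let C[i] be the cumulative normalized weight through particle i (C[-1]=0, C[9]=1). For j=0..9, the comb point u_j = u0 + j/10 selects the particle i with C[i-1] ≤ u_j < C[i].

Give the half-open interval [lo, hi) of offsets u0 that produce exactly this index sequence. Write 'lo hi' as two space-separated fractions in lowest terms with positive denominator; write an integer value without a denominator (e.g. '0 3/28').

1/15 1/10

C = [1/5, 11/30, 2/5, 3/5, 2/3, 5/6, 5/6, 5/6, 9/10, 1]
j=0 picked index 0: u0 ∈ [0, 1/5)
j=1 picked index 0: u0 ∈ [-1/10, 1/10)
j=2 picked index 1: u0 ∈ [0, 1/6)
j=3 picked index 2: u0 ∈ [1/15, 1/10)
j=4 picked index 3: u0 ∈ [0, 1/5)
j=5 picked index 3: u0 ∈ [-1/10, 1/10)
j=6 picked index 5: u0 ∈ [1/15, 7/30)
j=7 picked index 5: u0 ∈ [-1/30, 2/15)
j=8 picked index 8: u0 ∈ [1/30, 1/10)
j=9 picked index 9: u0 ∈ [0, 1/10)
intersection: [1/15, 1/10)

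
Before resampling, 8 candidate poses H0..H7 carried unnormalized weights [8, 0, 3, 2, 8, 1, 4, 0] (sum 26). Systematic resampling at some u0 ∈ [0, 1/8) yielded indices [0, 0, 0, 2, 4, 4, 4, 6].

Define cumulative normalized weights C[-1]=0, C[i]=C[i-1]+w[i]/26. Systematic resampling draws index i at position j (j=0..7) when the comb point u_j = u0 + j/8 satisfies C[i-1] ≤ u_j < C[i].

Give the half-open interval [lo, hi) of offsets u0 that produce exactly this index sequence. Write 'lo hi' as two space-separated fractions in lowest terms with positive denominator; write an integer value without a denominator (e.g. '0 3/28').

C = [4/13, 4/13, 11/26, 1/2, 21/26, 11/13, 1, 1]
j=0 picked index 0: u0 ∈ [0, 4/13)
j=1 picked index 0: u0 ∈ [-1/8, 19/104)
j=2 picked index 0: u0 ∈ [-1/4, 3/52)
j=3 picked index 2: u0 ∈ [-7/104, 5/104)
j=4 picked index 4: u0 ∈ [0, 4/13)
j=5 picked index 4: u0 ∈ [-1/8, 19/104)
j=6 picked index 4: u0 ∈ [-1/4, 3/52)
j=7 picked index 6: u0 ∈ [-3/104, 1/8)
intersection: [0, 5/104)

0 5/104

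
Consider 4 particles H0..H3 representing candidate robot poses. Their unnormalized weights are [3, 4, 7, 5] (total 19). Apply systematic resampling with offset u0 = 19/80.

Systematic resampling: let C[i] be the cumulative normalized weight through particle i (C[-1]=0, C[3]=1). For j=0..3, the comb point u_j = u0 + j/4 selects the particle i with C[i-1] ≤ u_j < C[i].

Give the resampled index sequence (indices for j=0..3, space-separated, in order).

C = [3/19, 7/19, 14/19, 1]
j=0: u_0=19/80 ∈ [3/19, 7/19) → index 1
j=1: u_1=39/80 ∈ [7/19, 14/19) → index 2
j=2: u_2=59/80 ∈ [14/19, 1) → index 3
j=3: u_3=79/80 ∈ [14/19, 1) → index 3

1 2 3 3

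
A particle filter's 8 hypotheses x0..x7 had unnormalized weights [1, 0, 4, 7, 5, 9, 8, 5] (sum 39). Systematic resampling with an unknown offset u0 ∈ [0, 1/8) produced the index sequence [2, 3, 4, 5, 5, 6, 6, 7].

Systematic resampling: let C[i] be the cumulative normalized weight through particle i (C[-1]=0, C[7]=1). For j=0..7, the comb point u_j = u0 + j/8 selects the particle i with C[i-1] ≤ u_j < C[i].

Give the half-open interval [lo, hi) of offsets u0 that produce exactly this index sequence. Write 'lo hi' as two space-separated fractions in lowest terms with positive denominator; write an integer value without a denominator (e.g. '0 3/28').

19/312 19/156

C = [1/39, 1/39, 5/39, 4/13, 17/39, 2/3, 34/39, 1]
j=0 picked index 2: u0 ∈ [1/39, 5/39)
j=1 picked index 3: u0 ∈ [1/312, 19/104)
j=2 picked index 4: u0 ∈ [3/52, 29/156)
j=3 picked index 5: u0 ∈ [19/312, 7/24)
j=4 picked index 5: u0 ∈ [-5/78, 1/6)
j=5 picked index 6: u0 ∈ [1/24, 77/312)
j=6 picked index 6: u0 ∈ [-1/12, 19/156)
j=7 picked index 7: u0 ∈ [-1/312, 1/8)
intersection: [19/312, 19/156)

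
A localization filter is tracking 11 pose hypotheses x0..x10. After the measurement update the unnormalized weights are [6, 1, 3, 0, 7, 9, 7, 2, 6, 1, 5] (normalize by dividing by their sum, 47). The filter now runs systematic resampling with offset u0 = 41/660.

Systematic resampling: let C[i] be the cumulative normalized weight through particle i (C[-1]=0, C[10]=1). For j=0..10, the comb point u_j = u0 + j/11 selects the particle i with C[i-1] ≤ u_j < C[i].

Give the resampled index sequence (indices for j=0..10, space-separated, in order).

C = [6/47, 7/47, 10/47, 10/47, 17/47, 26/47, 33/47, 35/47, 41/47, 42/47, 1]
j=0: u_0=41/660 ∈ [0, 6/47) → index 0
j=1: u_1=101/660 ∈ [7/47, 10/47) → index 2
j=2: u_2=161/660 ∈ [10/47, 17/47) → index 4
j=3: u_3=221/660 ∈ [10/47, 17/47) → index 4
j=4: u_4=281/660 ∈ [17/47, 26/47) → index 5
j=5: u_5=31/60 ∈ [17/47, 26/47) → index 5
j=6: u_6=401/660 ∈ [26/47, 33/47) → index 6
j=7: u_7=461/660 ∈ [26/47, 33/47) → index 6
j=8: u_8=521/660 ∈ [35/47, 41/47) → index 8
j=9: u_9=581/660 ∈ [41/47, 42/47) → index 9
j=10: u_10=641/660 ∈ [42/47, 1) → index 10

0 2 4 4 5 5 6 6 8 9 10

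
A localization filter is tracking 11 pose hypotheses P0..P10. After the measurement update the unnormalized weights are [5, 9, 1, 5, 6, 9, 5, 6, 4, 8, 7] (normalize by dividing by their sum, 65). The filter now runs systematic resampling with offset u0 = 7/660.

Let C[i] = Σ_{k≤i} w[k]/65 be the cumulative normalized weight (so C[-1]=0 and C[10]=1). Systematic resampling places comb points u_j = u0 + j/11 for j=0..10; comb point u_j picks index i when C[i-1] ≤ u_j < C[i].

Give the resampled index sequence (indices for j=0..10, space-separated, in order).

0 1 1 3 4 5 6 7 8 9 10

C = [1/13, 14/65, 3/13, 4/13, 2/5, 7/13, 8/13, 46/65, 10/13, 58/65, 1]
j=0: u_0=7/660 ∈ [0, 1/13) → index 0
j=1: u_1=67/660 ∈ [1/13, 14/65) → index 1
j=2: u_2=127/660 ∈ [1/13, 14/65) → index 1
j=3: u_3=17/60 ∈ [3/13, 4/13) → index 3
j=4: u_4=247/660 ∈ [4/13, 2/5) → index 4
j=5: u_5=307/660 ∈ [2/5, 7/13) → index 5
j=6: u_6=367/660 ∈ [7/13, 8/13) → index 6
j=7: u_7=427/660 ∈ [8/13, 46/65) → index 7
j=8: u_8=487/660 ∈ [46/65, 10/13) → index 8
j=9: u_9=547/660 ∈ [10/13, 58/65) → index 9
j=10: u_10=607/660 ∈ [58/65, 1) → index 10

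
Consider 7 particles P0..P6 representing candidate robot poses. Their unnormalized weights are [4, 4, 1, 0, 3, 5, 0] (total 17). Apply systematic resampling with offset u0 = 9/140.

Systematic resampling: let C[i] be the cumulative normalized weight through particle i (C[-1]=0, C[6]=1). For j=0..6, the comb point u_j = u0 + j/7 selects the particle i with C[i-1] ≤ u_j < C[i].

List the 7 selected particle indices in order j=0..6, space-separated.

C = [4/17, 8/17, 9/17, 9/17, 12/17, 1, 1]
j=0: u_0=9/140 ∈ [0, 4/17) → index 0
j=1: u_1=29/140 ∈ [0, 4/17) → index 0
j=2: u_2=7/20 ∈ [4/17, 8/17) → index 1
j=3: u_3=69/140 ∈ [8/17, 9/17) → index 2
j=4: u_4=89/140 ∈ [9/17, 12/17) → index 4
j=5: u_5=109/140 ∈ [12/17, 1) → index 5
j=6: u_6=129/140 ∈ [12/17, 1) → index 5

0 0 1 2 4 5 5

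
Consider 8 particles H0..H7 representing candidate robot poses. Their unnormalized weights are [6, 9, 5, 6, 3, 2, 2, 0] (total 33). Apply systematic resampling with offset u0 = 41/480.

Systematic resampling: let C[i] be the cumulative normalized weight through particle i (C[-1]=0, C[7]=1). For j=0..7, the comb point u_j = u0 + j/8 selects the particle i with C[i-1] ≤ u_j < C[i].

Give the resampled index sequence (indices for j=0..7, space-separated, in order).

0 1 1 2 2 3 4 6

C = [2/11, 5/11, 20/33, 26/33, 29/33, 31/33, 1, 1]
j=0: u_0=41/480 ∈ [0, 2/11) → index 0
j=1: u_1=101/480 ∈ [2/11, 5/11) → index 1
j=2: u_2=161/480 ∈ [2/11, 5/11) → index 1
j=3: u_3=221/480 ∈ [5/11, 20/33) → index 2
j=4: u_4=281/480 ∈ [5/11, 20/33) → index 2
j=5: u_5=341/480 ∈ [20/33, 26/33) → index 3
j=6: u_6=401/480 ∈ [26/33, 29/33) → index 4
j=7: u_7=461/480 ∈ [31/33, 1) → index 6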